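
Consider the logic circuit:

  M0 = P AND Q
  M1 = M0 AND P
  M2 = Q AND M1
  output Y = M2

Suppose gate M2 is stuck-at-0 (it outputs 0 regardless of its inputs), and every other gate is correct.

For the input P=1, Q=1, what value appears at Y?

0

Propagate with M2 forced: M0=1, M1=1, M2=0 [stuck-at-0].
So Y = 0. (Without the fault it would be 1.)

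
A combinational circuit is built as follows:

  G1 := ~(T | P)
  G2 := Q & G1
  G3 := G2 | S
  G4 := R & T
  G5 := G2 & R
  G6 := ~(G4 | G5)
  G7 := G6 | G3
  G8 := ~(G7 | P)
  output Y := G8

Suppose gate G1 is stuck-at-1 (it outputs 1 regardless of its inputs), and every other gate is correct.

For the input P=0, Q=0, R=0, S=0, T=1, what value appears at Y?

Propagate with G1 forced: G1=1 [stuck-at-1], G2=0, G3=0, G4=0, G5=0, G6=1, G7=1, G8=0.
So Y = 0. (Same as the fault-free value — the fault is masked on this input.)

0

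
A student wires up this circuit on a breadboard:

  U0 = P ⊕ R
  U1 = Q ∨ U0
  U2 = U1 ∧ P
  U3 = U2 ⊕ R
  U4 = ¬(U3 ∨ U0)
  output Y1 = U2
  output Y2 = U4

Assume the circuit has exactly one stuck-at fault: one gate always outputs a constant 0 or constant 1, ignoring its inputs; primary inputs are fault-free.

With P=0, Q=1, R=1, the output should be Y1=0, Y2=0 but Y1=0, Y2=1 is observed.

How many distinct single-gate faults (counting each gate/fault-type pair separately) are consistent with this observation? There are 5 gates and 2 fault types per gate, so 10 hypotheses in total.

Fault-free: U0=1, U1=1, U2=0, U3=1, U4=0 → Y1=0, Y2=0. Observed Y1=0, Y2=1.
  U0 stuck-at-0: output Y1=0, Y2=0 ✗
  U0 stuck-at-1: output Y1=0, Y2=0 ✗
  U1 stuck-at-0: output Y1=0, Y2=0 ✗
  U1 stuck-at-1: output Y1=0, Y2=0 ✗
  U2 stuck-at-0: output Y1=0, Y2=0 ✗
  U2 stuck-at-1: output Y1=1, Y2=0 ✗
  U3 stuck-at-0: output Y1=0, Y2=0 ✗
  U3 stuck-at-1: output Y1=0, Y2=0 ✗
  U4 stuck-at-0: output Y1=0, Y2=0 ✗
  U4 stuck-at-1: output Y1=0, Y2=1 ✓
Consistent faults: {U4 stuck-at-1} — 1 in all.

1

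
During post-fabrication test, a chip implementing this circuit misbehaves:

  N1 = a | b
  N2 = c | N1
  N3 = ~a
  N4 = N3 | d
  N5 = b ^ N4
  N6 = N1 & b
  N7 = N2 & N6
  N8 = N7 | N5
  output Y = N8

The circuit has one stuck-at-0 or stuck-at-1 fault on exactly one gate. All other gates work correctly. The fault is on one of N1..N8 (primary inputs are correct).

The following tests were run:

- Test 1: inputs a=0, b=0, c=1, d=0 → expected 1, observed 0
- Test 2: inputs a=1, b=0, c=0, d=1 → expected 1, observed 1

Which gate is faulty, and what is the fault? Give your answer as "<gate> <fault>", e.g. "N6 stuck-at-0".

N3 stuck-at-0

Fault-free values for test 1 (a=0, b=0, c=1, d=0): N1=0, N2=1, N3=1, N4=1, N5=1, N6=0, N7=0, N8=1, giving Y=1. Observed 0.
Test 1: faults giving observed 0 are {N3 stuck-at-0, N4 stuck-at-0, N5 stuck-at-0, N8 stuck-at-0}.
Test 2 (a=1, b=0, c=0, d=1): fault-free N1=1, N2=1, N3=0, N4=1, N5=1, N6=0, N7=0, N8=1 → 1; observed 1. Eliminates N4 stuck-at-0, N5 stuck-at-0, N8 stuck-at-0.
Only N3 stuck-at-0 is consistent with every test.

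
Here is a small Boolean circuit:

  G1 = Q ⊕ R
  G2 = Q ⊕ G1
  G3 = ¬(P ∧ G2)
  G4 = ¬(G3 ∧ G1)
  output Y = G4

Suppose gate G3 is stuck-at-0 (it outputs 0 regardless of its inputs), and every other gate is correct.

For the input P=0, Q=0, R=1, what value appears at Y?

1

Propagate with G3 forced: G1=1, G2=1, G3=0 [stuck-at-0], G4=1.
So Y = 1. (Without the fault it would be 0.)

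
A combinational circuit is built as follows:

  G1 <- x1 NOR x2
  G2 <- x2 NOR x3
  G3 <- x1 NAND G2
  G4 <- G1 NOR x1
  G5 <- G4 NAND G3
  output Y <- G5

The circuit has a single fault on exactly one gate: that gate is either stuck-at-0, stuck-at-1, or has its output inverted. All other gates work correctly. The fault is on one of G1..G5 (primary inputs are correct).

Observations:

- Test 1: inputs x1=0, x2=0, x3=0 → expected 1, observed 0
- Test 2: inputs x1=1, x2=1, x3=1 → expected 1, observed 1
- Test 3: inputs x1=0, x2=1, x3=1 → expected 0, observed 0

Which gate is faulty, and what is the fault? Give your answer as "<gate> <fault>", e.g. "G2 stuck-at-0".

G1 stuck-at-0

Fault-free values for test 1 (x1=0, x2=0, x3=0): G1=1, G2=1, G3=1, G4=0, G5=1, giving Y=1. Observed 0.
Test 1: faults giving observed 0 are {G1 stuck-at-0, G1 inverted output, G4 stuck-at-1, G4 inverted output, G5 stuck-at-0, G5 inverted output}.
Test 2 (x1=1, x2=1, x3=1): fault-free G1=0, G2=0, G3=1, G4=0, G5=1 → 1; observed 1. Eliminates G4 stuck-at-1, G4 inverted output, G5 stuck-at-0, G5 inverted output.
Test 3 (x1=0, x2=1, x3=1): fault-free G1=0, G2=0, G3=1, G4=1, G5=0 → 0; observed 0. Eliminates G1 inverted output.
Only G1 stuck-at-0 is consistent with every test.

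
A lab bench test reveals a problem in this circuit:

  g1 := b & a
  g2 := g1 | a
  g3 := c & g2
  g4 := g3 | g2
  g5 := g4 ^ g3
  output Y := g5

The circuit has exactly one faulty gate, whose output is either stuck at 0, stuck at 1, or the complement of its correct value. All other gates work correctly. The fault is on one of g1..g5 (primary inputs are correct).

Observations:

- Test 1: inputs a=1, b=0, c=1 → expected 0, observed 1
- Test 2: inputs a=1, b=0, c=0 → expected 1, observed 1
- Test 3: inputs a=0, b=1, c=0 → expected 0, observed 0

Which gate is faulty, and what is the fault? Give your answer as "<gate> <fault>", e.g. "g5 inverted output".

Fault-free values for test 1 (a=1, b=0, c=1): g1=0, g2=1, g3=1, g4=1, g5=0, giving Y=0. Observed 1.
Test 1: faults giving observed 1 are {g3 stuck-at-0, g3 inverted output, g4 stuck-at-0, g4 inverted output, g5 stuck-at-1, g5 inverted output}.
Test 2 (a=1, b=0, c=0): fault-free g1=0, g2=1, g3=0, g4=1, g5=1 → 1; observed 1. Eliminates g3 inverted output, g4 stuck-at-0, g4 inverted output, g5 inverted output.
Test 3 (a=0, b=1, c=0): fault-free g1=0, g2=0, g3=0, g4=0, g5=0 → 0; observed 0. Eliminates g5 stuck-at-1.
Only g3 stuck-at-0 is consistent with every test.

g3 stuck-at-0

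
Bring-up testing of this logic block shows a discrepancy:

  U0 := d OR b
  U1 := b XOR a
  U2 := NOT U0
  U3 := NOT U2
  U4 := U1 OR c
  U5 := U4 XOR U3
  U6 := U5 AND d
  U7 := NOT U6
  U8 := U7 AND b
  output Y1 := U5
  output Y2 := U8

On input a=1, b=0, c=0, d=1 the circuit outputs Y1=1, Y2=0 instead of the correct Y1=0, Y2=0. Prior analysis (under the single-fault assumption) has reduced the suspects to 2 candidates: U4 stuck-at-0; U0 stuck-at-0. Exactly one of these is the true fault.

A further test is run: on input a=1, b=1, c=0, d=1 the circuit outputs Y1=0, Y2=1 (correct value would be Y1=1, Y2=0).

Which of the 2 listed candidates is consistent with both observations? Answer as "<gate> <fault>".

U0 stuck-at-0

Evaluate each candidate on input a=1, b=1, c=0, d=1:
  U4 stuck-at-0: U0=1, U1=0, U2=0, U3=1, U4=0 [stuck-at-0], U5=1, U6=1, U7=0, U8=0 → Y1=1, Y2=0 — eliminated
  U0 stuck-at-0: U0=0 [stuck-at-0], U1=0, U2=1, U3=0, U4=0, U5=0, U6=0, U7=1, U8=1 → Y1=0, Y2=1 — matches
Only U0 stuck-at-0 reproduces the observed Y1=0, Y2=1.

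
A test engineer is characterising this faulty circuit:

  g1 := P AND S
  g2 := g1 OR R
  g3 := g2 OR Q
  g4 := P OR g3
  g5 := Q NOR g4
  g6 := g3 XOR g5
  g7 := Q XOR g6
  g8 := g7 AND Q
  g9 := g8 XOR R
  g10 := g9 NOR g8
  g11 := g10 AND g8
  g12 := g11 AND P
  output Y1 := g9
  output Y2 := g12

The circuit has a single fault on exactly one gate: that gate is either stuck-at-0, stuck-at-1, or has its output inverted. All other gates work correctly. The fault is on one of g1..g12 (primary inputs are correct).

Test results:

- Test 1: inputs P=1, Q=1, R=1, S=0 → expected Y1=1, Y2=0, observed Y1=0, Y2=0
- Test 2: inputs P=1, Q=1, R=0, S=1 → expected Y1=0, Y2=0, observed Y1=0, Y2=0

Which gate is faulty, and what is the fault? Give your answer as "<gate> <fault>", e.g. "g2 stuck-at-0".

g9 stuck-at-0

Fault-free values for test 1 (P=1, Q=1, R=1, S=0): g1=0, g2=1, g3=1, g4=1, g5=0, g6=1, g7=0, g8=0, g9=1, g10=0, g11=0, g12=0, giving Y1=1, Y2=0. Observed Y1=0, Y2=0.
Test 1: faults giving observed Y1=0, Y2=0 are {g3 stuck-at-0, g3 inverted output, g5 stuck-at-1, g5 inverted output, g6 stuck-at-0, g6 inverted output, g7 stuck-at-1, g7 inverted output, g8 stuck-at-1, g8 inverted output, g9 stuck-at-0, g9 inverted output}.
Test 2 (P=1, Q=1, R=0, S=1): fault-free g1=1, g2=1, g3=1, g4=1, g5=0, g6=1, g7=0, g8=0, g9=0, g10=1, g11=0, g12=0 → Y1=0, Y2=0; observed Y1=0, Y2=0. Eliminates g3 stuck-at-0, g3 inverted output, g5 stuck-at-1, g5 inverted output, g6 stuck-at-0, g6 inverted output, g7 stuck-at-1, g7 inverted output, g8 stuck-at-1, g8 inverted output, g9 inverted output.
Only g9 stuck-at-0 is consistent with every test.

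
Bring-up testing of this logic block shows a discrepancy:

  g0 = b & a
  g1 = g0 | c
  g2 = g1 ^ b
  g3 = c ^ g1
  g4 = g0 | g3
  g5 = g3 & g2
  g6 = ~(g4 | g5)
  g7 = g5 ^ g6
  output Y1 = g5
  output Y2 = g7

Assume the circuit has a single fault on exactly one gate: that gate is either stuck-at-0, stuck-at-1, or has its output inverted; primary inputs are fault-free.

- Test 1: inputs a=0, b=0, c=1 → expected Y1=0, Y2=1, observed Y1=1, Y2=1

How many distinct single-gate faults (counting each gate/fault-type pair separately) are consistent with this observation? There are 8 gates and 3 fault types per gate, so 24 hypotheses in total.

Fault-free: g0=0, g1=1, g2=1, g3=0, g4=0, g5=0, g6=1, g7=1 → Y1=0, Y2=1. Observed Y1=1, Y2=1.
  g0: none of the 3 fault types match ✗
  g1: none of the 3 fault types match ✗
  g2: none of the 3 fault types match ✗
  g3: stuck-at-1, inverted output ✓; others ✗
  g4: none of the 3 fault types match ✗
  g5: stuck-at-1, inverted output ✓; others ✗
  g6: none of the 3 fault types match ✗
  g7: none of the 3 fault types match ✗
Consistent faults: {g3 stuck-at-1, g3 inverted output, g5 stuck-at-1, g5 inverted output} — 4 in all.

4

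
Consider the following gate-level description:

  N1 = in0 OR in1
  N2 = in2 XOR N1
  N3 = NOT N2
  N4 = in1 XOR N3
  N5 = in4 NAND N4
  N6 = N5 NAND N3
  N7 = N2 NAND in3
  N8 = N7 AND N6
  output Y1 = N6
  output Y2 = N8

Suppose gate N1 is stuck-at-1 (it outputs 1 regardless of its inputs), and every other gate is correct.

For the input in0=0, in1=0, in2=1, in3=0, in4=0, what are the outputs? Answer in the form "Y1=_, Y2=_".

Propagate with N1 forced: N1=1 [stuck-at-1], N2=0, N3=1, N4=1, N5=1, N6=0, N7=1, N8=0.
So the outputs are Y1=0, Y2=0. (Without the fault they would be Y1=1, Y2=1.)

Y1=0, Y2=0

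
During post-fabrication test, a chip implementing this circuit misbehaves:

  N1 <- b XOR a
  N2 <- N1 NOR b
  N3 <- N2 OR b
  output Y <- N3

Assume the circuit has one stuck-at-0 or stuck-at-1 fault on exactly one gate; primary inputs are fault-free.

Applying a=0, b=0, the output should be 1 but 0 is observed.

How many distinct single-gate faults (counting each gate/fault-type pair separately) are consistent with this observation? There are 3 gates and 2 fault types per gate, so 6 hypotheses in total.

Fault-free: N1=0, N2=1, N3=1 → 1. Observed 0.
  N1 stuck-at-0: output 1 ✗
  N1 stuck-at-1: output 0 ✓
  N2 stuck-at-0: output 0 ✓
  N2 stuck-at-1: output 1 ✗
  N3 stuck-at-0: output 0 ✓
  N3 stuck-at-1: output 1 ✗
Consistent faults: {N1 stuck-at-1, N2 stuck-at-0, N3 stuck-at-0} — 3 in all.

3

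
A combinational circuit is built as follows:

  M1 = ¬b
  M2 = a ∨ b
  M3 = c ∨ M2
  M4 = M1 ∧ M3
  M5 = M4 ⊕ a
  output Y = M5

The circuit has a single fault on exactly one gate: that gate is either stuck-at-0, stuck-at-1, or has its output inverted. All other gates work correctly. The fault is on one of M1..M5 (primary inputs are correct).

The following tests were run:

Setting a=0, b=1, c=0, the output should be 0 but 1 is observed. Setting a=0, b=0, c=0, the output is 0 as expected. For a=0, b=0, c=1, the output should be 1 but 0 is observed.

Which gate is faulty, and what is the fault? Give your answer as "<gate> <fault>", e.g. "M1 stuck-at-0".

Fault-free values for test 1 (a=0, b=1, c=0): M1=0, M2=1, M3=1, M4=0, M5=0, giving Y=0. Observed 1.
Test 1: faults giving observed 1 are {M1 stuck-at-1, M1 inverted output, M4 stuck-at-1, M4 inverted output, M5 stuck-at-1, M5 inverted output}.
Test 2 (a=0, b=0, c=0): fault-free M1=1, M2=0, M3=0, M4=0, M5=0 → 0; observed 0. Eliminates M4 stuck-at-1, M4 inverted output, M5 stuck-at-1, M5 inverted output.
Test 3 (a=0, b=0, c=1): fault-free M1=1, M2=0, M3=1, M4=1, M5=1 → 1; observed 0. Eliminates M1 stuck-at-1.
Only M1 inverted output is consistent with every test.

M1 inverted output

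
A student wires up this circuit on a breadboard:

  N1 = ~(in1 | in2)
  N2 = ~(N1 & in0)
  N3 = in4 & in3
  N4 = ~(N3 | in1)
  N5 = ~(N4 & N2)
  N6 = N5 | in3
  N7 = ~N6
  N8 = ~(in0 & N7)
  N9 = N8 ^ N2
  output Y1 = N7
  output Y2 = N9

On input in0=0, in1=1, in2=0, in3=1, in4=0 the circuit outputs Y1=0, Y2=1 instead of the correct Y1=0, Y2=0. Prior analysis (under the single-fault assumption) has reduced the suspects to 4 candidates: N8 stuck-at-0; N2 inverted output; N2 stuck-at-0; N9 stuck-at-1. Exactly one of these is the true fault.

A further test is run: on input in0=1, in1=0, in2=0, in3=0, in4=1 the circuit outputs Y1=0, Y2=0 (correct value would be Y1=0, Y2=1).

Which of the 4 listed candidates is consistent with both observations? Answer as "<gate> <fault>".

Evaluate each candidate on input in0=1, in1=0, in2=0, in3=0, in4=1:
  N8 stuck-at-0: N1=1, N2=0, N3=0, N4=1, N5=1, N6=1, N7=0, N8=0 [stuck-at-0], N9=0 → Y1=0, Y2=0 — matches
  N2 inverted output: N1=1, N2=1 [inverted output], N3=0, N4=1, N5=0, N6=0, N7=1, N8=0, N9=1 → Y1=1, Y2=1 — eliminated
  N2 stuck-at-0: N1=1, N2=0 [stuck-at-0], N3=0, N4=1, N5=1, N6=1, N7=0, N8=1, N9=1 → Y1=0, Y2=1 — eliminated
  N9 stuck-at-1: N1=1, N2=0, N3=0, N4=1, N5=1, N6=1, N7=0, N8=1, N9=1 [stuck-at-1] → Y1=0, Y2=1 — eliminated
Only N8 stuck-at-0 reproduces the observed Y1=0, Y2=0.

N8 stuck-at-0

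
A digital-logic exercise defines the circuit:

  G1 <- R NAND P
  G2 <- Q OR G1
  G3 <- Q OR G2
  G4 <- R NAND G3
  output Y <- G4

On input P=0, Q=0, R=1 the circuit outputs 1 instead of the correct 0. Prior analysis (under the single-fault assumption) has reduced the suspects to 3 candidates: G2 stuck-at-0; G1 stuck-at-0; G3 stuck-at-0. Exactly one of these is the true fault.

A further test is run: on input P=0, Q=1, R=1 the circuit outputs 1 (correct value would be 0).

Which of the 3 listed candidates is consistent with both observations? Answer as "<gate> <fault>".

Evaluate each candidate on input P=0, Q=1, R=1:
  G2 stuck-at-0: G1=1, G2=0 [stuck-at-0], G3=1, G4=0 → 0 — eliminated
  G1 stuck-at-0: G1=0 [stuck-at-0], G2=1, G3=1, G4=0 → 0 — eliminated
  G3 stuck-at-0: G1=1, G2=1, G3=0 [stuck-at-0], G4=1 → 1 — matches
Only G3 stuck-at-0 reproduces the observed 1.

G3 stuck-at-0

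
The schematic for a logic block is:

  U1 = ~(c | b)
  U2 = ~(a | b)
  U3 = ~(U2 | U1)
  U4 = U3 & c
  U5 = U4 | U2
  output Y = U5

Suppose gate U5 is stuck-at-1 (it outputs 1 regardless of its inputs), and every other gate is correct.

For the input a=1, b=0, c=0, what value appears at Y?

Propagate with U5 forced: U1=1, U2=0, U3=0, U4=0, U5=1 [stuck-at-1].
So Y = 1. (Without the fault it would be 0.)

1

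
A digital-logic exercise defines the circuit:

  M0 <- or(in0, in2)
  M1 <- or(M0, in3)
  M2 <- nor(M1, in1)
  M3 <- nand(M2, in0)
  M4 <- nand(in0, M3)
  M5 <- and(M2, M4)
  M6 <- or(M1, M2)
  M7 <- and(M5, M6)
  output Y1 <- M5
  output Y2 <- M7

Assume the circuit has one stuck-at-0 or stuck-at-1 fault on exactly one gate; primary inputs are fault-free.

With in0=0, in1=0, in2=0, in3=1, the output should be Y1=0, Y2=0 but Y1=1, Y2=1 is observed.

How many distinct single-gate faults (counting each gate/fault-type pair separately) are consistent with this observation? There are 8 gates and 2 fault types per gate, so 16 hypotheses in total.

3

Fault-free: M0=0, M1=1, M2=0, M3=1, M4=1, M5=0, M6=1, M7=0 → Y1=0, Y2=0. Observed Y1=1, Y2=1.
  M0: none of the 2 fault types match ✗
  M1: stuck-at-0 ✓; others ✗
  M2: stuck-at-1 ✓; others ✗
  M3: none of the 2 fault types match ✗
  M4: none of the 2 fault types match ✗
  M5: stuck-at-1 ✓; others ✗
  M6: none of the 2 fault types match ✗
  M7: none of the 2 fault types match ✗
Consistent faults: {M1 stuck-at-0, M2 stuck-at-1, M5 stuck-at-1} — 3 in all.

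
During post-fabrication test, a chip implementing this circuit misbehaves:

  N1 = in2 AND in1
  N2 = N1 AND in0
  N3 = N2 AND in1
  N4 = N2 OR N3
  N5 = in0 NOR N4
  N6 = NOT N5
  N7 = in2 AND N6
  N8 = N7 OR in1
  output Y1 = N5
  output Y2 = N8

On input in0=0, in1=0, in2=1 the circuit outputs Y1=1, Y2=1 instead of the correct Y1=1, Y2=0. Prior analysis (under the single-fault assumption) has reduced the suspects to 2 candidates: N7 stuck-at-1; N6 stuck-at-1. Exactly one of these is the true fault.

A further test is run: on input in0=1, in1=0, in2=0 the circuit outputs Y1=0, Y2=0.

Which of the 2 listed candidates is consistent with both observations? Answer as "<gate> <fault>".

N6 stuck-at-1

Evaluate each candidate on input in0=1, in1=0, in2=0:
  N7 stuck-at-1: N1=0, N2=0, N3=0, N4=0, N5=0, N6=1, N7=1 [stuck-at-1], N8=1 → Y1=0, Y2=1 — eliminated
  N6 stuck-at-1: N1=0, N2=0, N3=0, N4=0, N5=0, N6=1 [stuck-at-1], N7=0, N8=0 → Y1=0, Y2=0 — matches
Only N6 stuck-at-1 reproduces the observed Y1=0, Y2=0.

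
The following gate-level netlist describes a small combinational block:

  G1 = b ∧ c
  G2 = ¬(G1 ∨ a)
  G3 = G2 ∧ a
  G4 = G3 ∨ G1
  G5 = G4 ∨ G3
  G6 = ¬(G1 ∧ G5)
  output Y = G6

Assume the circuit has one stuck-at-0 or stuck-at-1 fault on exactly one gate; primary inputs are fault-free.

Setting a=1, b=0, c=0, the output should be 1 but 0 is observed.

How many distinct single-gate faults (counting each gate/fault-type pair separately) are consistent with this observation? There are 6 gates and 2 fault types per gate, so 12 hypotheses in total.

2

Fault-free: G1=0, G2=0, G3=0, G4=0, G5=0, G6=1 → 1. Observed 0.
  G1 stuck-at-0: output 1 ✗
  G1 stuck-at-1: output 0 ✓
  G2 stuck-at-0: output 1 ✗
  G2 stuck-at-1: output 1 ✗
  G3 stuck-at-0: output 1 ✗
  G3 stuck-at-1: output 1 ✗
  G4 stuck-at-0: output 1 ✗
  G4 stuck-at-1: output 1 ✗
  G5 stuck-at-0: output 1 ✗
  G5 stuck-at-1: output 1 ✗
  G6 stuck-at-0: output 0 ✓
  G6 stuck-at-1: output 1 ✗
Consistent faults: {G1 stuck-at-1, G6 stuck-at-0} — 2 in all.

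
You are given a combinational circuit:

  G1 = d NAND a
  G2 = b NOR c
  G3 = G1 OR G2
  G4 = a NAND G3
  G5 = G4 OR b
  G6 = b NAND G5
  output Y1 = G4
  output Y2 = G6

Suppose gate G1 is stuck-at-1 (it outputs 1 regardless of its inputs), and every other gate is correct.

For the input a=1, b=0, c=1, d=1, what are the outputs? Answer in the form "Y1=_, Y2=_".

Y1=0, Y2=1

Propagate with G1 forced: G1=1 [stuck-at-1], G2=0, G3=1, G4=0, G5=0, G6=1.
So the outputs are Y1=0, Y2=1. (Without the fault they would be Y1=1, Y2=1.)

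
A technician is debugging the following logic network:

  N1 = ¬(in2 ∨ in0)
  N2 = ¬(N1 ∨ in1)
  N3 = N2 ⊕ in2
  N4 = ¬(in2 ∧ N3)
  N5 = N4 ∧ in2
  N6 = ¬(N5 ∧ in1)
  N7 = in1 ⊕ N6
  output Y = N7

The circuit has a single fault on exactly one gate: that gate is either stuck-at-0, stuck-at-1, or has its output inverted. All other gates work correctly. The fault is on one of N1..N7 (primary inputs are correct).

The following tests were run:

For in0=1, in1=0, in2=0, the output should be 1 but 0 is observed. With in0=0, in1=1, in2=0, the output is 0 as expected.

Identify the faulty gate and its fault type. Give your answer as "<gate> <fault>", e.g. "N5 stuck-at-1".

N7 stuck-at-0

Fault-free values for test 1 (in0=1, in1=0, in2=0): N1=0, N2=1, N3=1, N4=1, N5=0, N6=1, N7=1, giving Y=1. Observed 0.
Test 1: faults giving observed 0 are {N6 stuck-at-0, N6 inverted output, N7 stuck-at-0, N7 inverted output}.
Test 2 (in0=0, in1=1, in2=0): fault-free N1=1, N2=0, N3=0, N4=1, N5=0, N6=1, N7=0 → 0; observed 0. Eliminates N6 stuck-at-0, N6 inverted output, N7 inverted output.
Only N7 stuck-at-0 is consistent with every test.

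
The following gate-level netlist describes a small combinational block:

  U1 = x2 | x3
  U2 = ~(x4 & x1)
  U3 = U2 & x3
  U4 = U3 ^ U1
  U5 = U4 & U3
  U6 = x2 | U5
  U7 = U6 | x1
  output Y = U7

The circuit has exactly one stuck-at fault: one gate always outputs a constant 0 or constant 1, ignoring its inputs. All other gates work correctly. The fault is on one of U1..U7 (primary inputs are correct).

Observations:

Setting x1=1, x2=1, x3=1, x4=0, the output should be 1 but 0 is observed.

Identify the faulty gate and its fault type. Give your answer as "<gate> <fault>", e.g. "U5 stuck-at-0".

Fault-free values for test 1 (x1=1, x2=1, x3=1, x4=0): U1=1, U2=1, U3=1, U4=0, U5=0, U6=1, U7=1, giving Y=1. Observed 0.
Test 1: faults giving observed 0 are {U7 stuck-at-0}.
Only U7 stuck-at-0 is consistent with every test.

U7 stuck-at-0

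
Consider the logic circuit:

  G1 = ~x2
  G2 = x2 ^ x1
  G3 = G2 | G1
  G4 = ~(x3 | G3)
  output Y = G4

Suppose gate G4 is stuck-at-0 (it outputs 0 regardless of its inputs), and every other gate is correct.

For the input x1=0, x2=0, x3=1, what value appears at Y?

Propagate with G4 forced: G1=1, G2=0, G3=1, G4=0 [stuck-at-0].
So Y = 0. (Same as the fault-free value — the fault is masked on this input.)

0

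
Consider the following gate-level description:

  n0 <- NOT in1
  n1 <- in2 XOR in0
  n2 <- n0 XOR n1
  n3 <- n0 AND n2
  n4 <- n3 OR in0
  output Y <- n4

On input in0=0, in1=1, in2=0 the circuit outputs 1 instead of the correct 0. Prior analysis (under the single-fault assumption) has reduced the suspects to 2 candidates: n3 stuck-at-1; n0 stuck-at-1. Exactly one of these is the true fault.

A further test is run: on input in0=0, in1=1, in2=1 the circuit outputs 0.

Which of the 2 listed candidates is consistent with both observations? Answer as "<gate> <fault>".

Evaluate each candidate on input in0=0, in1=1, in2=1:
  n3 stuck-at-1: n0=0, n1=1, n2=1, n3=1 [stuck-at-1], n4=1 → 1 — eliminated
  n0 stuck-at-1: n0=1 [stuck-at-1], n1=1, n2=0, n3=0, n4=0 → 0 — matches
Only n0 stuck-at-1 reproduces the observed 0.

n0 stuck-at-1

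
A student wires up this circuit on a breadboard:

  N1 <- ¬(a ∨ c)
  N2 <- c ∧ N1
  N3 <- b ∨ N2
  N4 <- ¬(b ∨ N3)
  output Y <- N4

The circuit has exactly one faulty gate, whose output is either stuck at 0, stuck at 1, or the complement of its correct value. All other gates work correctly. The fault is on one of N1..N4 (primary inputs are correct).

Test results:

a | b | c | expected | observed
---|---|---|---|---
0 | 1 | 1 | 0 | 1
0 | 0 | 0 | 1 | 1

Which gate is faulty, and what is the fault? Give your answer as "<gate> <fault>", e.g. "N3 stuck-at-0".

Fault-free values for test 1 (a=0, b=1, c=1): N1=0, N2=0, N3=1, N4=0, giving Y=0. Observed 1.
Test 1: faults giving observed 1 are {N4 stuck-at-1, N4 inverted output}.
Test 2 (a=0, b=0, c=0): fault-free N1=1, N2=0, N3=0, N4=1 → 1; observed 1. Eliminates N4 inverted output.
Only N4 stuck-at-1 is consistent with every test.

N4 stuck-at-1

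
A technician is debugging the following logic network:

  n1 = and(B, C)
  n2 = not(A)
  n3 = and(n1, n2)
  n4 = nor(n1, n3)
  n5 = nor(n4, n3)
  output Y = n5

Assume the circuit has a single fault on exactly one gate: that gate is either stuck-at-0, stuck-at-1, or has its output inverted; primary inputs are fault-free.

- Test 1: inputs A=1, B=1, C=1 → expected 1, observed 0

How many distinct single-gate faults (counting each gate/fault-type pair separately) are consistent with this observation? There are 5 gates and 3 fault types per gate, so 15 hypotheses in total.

Fault-free: n1=1, n2=0, n3=0, n4=0, n5=1 → 1. Observed 0.
  n1: stuck-at-0, inverted output ✓; others ✗
  n2: stuck-at-1, inverted output ✓; others ✗
  n3: stuck-at-1, inverted output ✓; others ✗
  n4: stuck-at-1, inverted output ✓; others ✗
  n5: stuck-at-0, inverted output ✓; others ✗
Consistent faults: {n1 stuck-at-0, n1 inverted output, n2 stuck-at-1, n2 inverted output, n3 stuck-at-1, n3 inverted output, n4 stuck-at-1, n4 inverted output, n5 stuck-at-0, n5 inverted output} — 10 in all.

10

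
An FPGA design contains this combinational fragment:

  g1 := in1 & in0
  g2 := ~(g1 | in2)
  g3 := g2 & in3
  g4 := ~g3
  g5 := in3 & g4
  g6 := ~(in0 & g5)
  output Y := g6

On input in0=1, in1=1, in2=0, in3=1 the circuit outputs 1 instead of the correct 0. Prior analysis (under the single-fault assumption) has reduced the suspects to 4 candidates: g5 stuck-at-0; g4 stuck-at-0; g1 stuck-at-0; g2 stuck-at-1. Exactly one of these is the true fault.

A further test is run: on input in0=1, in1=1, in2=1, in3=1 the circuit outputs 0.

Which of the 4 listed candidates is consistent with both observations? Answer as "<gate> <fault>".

Evaluate each candidate on input in0=1, in1=1, in2=1, in3=1:
  g5 stuck-at-0: g1=1, g2=0, g3=0, g4=1, g5=0 [stuck-at-0], g6=1 → 1 — eliminated
  g4 stuck-at-0: g1=1, g2=0, g3=0, g4=0 [stuck-at-0], g5=0, g6=1 → 1 — eliminated
  g1 stuck-at-0: g1=0 [stuck-at-0], g2=0, g3=0, g4=1, g5=1, g6=0 → 0 — matches
  g2 stuck-at-1: g1=1, g2=1 [stuck-at-1], g3=1, g4=0, g5=0, g6=1 → 1 — eliminated
Only g1 stuck-at-0 reproduces the observed 0.

g1 stuck-at-0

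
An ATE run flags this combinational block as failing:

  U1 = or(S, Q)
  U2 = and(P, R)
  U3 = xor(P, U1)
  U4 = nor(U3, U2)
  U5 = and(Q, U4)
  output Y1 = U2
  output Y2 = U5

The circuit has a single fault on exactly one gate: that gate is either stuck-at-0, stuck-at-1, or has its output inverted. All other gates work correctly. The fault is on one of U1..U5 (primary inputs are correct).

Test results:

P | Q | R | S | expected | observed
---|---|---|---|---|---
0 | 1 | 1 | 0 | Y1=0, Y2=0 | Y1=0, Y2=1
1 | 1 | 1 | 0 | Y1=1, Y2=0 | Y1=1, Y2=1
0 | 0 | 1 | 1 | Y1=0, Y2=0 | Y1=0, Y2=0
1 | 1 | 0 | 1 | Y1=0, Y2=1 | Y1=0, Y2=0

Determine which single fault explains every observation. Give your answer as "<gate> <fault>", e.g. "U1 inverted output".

Fault-free values for test 1 (P=0, Q=1, R=1, S=0): U1=1, U2=0, U3=1, U4=0, U5=0, giving Y1=0, Y2=0. Observed Y1=0, Y2=1.
Test 1: faults giving observed Y1=0, Y2=1 are {U1 stuck-at-0, U1 inverted output, U3 stuck-at-0, U3 inverted output, U4 stuck-at-1, U4 inverted output, U5 stuck-at-1, U5 inverted output}.
Test 2 (P=1, Q=1, R=1, S=0): fault-free U1=1, U2=1, U3=0, U4=0, U5=0 → Y1=1, Y2=0; observed Y1=1, Y2=1. Eliminates U1 stuck-at-0, U1 inverted output, U3 stuck-at-0, U3 inverted output.
Test 3 (P=0, Q=0, R=1, S=1): fault-free U1=1, U2=0, U3=1, U4=0, U5=0 → Y1=0, Y2=0; observed Y1=0, Y2=0. Eliminates U5 stuck-at-1, U5 inverted output.
Test 4 (P=1, Q=1, R=0, S=1): fault-free U1=1, U2=0, U3=0, U4=1, U5=1 → Y1=0, Y2=1; observed Y1=0, Y2=0. Eliminates U4 stuck-at-1.
Only U4 inverted output is consistent with every test.

U4 inverted output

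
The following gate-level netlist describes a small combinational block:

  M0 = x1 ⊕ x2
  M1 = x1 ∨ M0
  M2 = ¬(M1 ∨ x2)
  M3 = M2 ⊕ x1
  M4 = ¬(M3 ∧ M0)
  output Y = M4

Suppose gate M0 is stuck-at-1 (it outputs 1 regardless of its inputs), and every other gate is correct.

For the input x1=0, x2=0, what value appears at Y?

1

Propagate with M0 forced: M0=1 [stuck-at-1], M1=1, M2=0, M3=0, M4=1.
So Y = 1. (Same as the fault-free value — the fault is masked on this input.)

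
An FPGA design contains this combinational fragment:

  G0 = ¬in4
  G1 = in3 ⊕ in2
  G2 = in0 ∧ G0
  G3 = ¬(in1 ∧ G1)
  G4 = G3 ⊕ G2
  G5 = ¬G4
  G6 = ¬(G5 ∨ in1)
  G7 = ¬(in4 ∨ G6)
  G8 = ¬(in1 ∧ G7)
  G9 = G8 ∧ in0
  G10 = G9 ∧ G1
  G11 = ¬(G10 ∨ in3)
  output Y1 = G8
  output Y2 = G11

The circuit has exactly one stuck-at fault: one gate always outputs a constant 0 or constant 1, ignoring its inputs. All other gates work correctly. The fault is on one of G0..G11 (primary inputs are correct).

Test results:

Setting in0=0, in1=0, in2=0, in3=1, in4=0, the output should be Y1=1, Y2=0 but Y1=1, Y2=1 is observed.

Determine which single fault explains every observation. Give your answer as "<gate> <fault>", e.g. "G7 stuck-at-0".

G11 stuck-at-1

Fault-free values for test 1 (in0=0, in1=0, in2=0, in3=1, in4=0): G0=1, G1=1, G2=0, G3=1, G4=1, G5=0, G6=1, G7=0, G8=1, G9=0, G10=0, G11=0, giving Y1=1, Y2=0. Observed Y1=1, Y2=1.
Test 1: faults giving observed Y1=1, Y2=1 are {G11 stuck-at-1}.
Only G11 stuck-at-1 is consistent with every test.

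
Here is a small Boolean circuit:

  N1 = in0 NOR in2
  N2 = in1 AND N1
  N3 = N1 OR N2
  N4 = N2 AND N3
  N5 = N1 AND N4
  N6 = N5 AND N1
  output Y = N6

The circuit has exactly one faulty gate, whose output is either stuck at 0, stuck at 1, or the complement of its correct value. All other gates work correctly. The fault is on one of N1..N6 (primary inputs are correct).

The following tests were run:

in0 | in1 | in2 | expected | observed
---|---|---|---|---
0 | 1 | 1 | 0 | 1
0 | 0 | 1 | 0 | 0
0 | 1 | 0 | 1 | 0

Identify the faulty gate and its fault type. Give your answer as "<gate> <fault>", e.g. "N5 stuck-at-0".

N1 inverted output

Fault-free values for test 1 (in0=0, in1=1, in2=1): N1=0, N2=0, N3=0, N4=0, N5=0, N6=0, giving Y=0. Observed 1.
Test 1: faults giving observed 1 are {N1 stuck-at-1, N1 inverted output, N6 stuck-at-1, N6 inverted output}.
Test 2 (in0=0, in1=0, in2=1): fault-free N1=0, N2=0, N3=0, N4=0, N5=0, N6=0 → 0; observed 0. Eliminates N6 stuck-at-1, N6 inverted output.
Test 3 (in0=0, in1=1, in2=0): fault-free N1=1, N2=1, N3=1, N4=1, N5=1, N6=1 → 1; observed 0. Eliminates N1 stuck-at-1.
Only N1 inverted output is consistent with every test.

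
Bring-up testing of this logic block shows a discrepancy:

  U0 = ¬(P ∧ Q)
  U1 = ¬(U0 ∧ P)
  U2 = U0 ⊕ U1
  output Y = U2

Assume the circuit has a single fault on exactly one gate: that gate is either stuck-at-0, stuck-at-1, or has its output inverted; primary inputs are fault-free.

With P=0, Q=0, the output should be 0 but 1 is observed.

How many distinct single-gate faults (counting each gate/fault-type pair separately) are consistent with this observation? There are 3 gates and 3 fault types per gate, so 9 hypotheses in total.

6

Fault-free: U0=1, U1=1, U2=0 → 0. Observed 1.
  U0 stuck-at-0: output 1 ✓
  U0 stuck-at-1: output 0 ✗
  U0 inverted output: output 1 ✓
  U1 stuck-at-0: output 1 ✓
  U1 stuck-at-1: output 0 ✗
  U1 inverted output: output 1 ✓
  U2 stuck-at-0: output 0 ✗
  U2 stuck-at-1: output 1 ✓
  U2 inverted output: output 1 ✓
Consistent faults: {U0 stuck-at-0, U0 inverted output, U1 stuck-at-0, U1 inverted output, U2 stuck-at-1, U2 inverted output} — 6 in all.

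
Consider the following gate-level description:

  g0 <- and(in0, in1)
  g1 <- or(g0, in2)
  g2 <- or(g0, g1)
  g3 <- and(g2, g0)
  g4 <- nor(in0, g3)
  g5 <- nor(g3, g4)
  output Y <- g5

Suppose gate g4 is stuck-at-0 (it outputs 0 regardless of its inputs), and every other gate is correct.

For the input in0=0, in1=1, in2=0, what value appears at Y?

Propagate with g4 forced: g0=0, g1=0, g2=0, g3=0, g4=0 [stuck-at-0], g5=1.
So Y = 1. (Without the fault it would be 0.)

1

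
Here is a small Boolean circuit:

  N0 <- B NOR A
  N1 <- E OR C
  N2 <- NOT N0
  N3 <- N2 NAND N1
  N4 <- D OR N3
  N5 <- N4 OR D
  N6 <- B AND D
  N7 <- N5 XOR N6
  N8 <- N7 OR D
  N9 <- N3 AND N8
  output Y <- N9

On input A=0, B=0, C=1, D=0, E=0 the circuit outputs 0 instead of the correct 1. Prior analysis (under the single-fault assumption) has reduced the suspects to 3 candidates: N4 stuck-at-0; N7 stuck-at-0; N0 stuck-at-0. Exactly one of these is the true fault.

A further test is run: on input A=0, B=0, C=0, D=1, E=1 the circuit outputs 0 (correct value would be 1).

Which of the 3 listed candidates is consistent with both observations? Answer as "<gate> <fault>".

Evaluate each candidate on input A=0, B=0, C=0, D=1, E=1:
  N4 stuck-at-0: N0=1, N1=1, N2=0, N3=1, N4=0 [stuck-at-0], N5=1, N6=0, N7=1, N8=1, N9=1 → 1 — eliminated
  N7 stuck-at-0: N0=1, N1=1, N2=0, N3=1, N4=1, N5=1, N6=0, N7=0 [stuck-at-0], N8=1, N9=1 → 1 — eliminated
  N0 stuck-at-0: N0=0 [stuck-at-0], N1=1, N2=1, N3=0, N4=1, N5=1, N6=0, N7=1, N8=1, N9=0 → 0 — matches
Only N0 stuck-at-0 reproduces the observed 0.

N0 stuck-at-0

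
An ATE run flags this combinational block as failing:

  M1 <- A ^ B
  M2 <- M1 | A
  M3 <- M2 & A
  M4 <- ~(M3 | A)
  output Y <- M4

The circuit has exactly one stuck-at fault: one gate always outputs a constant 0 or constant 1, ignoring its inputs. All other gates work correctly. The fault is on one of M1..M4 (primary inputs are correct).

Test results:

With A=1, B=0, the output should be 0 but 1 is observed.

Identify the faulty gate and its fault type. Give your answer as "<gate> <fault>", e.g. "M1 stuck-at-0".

Fault-free values for test 1 (A=1, B=0): M1=1, M2=1, M3=1, M4=0, giving Y=0. Observed 1.
Test 1: faults giving observed 1 are {M4 stuck-at-1}.
Only M4 stuck-at-1 is consistent with every test.

M4 stuck-at-1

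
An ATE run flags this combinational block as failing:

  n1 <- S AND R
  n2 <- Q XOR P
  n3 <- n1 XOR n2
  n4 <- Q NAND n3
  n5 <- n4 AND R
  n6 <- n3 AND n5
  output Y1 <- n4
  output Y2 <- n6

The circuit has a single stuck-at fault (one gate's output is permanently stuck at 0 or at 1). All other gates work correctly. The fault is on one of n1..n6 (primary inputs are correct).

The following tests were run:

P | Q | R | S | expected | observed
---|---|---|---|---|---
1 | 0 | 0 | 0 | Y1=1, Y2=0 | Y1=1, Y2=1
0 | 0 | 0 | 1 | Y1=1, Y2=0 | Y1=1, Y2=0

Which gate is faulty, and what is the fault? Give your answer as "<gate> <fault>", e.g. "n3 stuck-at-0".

Fault-free values for test 1 (P=1, Q=0, R=0, S=0): n1=0, n2=1, n3=1, n4=1, n5=0, n6=0, giving Y1=1, Y2=0. Observed Y1=1, Y2=1.
Test 1: faults giving observed Y1=1, Y2=1 are {n5 stuck-at-1, n6 stuck-at-1}.
Test 2 (P=0, Q=0, R=0, S=1): fault-free n1=0, n2=0, n3=0, n4=1, n5=0, n6=0 → Y1=1, Y2=0; observed Y1=1, Y2=0. Eliminates n6 stuck-at-1.
Only n5 stuck-at-1 is consistent with every test.

n5 stuck-at-1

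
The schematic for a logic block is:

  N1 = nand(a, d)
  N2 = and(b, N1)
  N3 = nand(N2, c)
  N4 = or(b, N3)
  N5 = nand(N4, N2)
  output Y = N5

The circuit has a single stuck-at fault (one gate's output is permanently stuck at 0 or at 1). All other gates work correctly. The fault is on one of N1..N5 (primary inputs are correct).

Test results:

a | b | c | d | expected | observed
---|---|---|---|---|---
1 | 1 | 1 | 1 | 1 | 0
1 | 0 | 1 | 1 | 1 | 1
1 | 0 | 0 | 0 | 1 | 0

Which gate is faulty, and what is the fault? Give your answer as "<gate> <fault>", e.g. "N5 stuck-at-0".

Fault-free values for test 1 (a=1, b=1, c=1, d=1): N1=0, N2=0, N3=1, N4=1, N5=1, giving Y=1. Observed 0.
Test 1: faults giving observed 0 are {N1 stuck-at-1, N2 stuck-at-1, N5 stuck-at-0}.
Test 2 (a=1, b=0, c=1, d=1): fault-free N1=0, N2=0, N3=1, N4=1, N5=1 → 1; observed 1. Eliminates N5 stuck-at-0.
Test 3 (a=1, b=0, c=0, d=0): fault-free N1=1, N2=0, N3=1, N4=1, N5=1 → 1; observed 0. Eliminates N1 stuck-at-1.
Only N2 stuck-at-1 is consistent with every test.

N2 stuck-at-1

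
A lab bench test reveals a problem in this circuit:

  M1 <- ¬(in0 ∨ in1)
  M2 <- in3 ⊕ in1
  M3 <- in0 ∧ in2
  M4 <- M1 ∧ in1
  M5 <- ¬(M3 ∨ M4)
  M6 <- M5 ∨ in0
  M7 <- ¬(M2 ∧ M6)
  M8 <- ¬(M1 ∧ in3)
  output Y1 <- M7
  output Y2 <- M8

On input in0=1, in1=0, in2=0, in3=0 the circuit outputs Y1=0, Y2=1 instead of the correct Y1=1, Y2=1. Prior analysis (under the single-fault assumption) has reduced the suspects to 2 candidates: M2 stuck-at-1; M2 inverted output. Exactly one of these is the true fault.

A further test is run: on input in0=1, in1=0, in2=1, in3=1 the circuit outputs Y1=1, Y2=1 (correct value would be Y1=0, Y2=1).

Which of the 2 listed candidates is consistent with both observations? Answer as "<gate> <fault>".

M2 inverted output

Evaluate each candidate on input in0=1, in1=0, in2=1, in3=1:
  M2 stuck-at-1: M1=0, M2=1 [stuck-at-1], M3=1, M4=0, M5=0, M6=1, M7=0, M8=1 → Y1=0, Y2=1 — eliminated
  M2 inverted output: M1=0, M2=0 [inverted output], M3=1, M4=0, M5=0, M6=1, M7=1, M8=1 → Y1=1, Y2=1 — matches
Only M2 inverted output reproduces the observed Y1=1, Y2=1.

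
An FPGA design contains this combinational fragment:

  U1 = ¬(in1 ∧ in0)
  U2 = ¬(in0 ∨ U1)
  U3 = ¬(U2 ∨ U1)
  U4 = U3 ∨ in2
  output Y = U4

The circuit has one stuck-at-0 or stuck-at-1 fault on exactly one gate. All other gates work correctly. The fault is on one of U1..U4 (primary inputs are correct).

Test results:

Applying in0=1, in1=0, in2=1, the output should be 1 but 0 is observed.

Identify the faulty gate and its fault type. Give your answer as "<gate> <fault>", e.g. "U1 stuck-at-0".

Fault-free values for test 1 (in0=1, in1=0, in2=1): U1=1, U2=0, U3=0, U4=1, giving Y=1. Observed 0.
Test 1: faults giving observed 0 are {U4 stuck-at-0}.
Only U4 stuck-at-0 is consistent with every test.

U4 stuck-at-0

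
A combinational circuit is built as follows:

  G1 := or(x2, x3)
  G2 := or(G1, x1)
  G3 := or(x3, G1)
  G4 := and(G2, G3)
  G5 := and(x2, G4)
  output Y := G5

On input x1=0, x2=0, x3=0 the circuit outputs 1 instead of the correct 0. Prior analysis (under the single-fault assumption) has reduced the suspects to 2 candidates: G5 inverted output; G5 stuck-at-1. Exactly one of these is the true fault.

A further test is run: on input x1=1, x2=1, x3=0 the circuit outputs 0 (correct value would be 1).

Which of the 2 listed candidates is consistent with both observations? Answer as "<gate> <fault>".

Evaluate each candidate on input x1=1, x2=1, x3=0:
  G5 inverted output: G1=1, G2=1, G3=1, G4=1, G5=0 [inverted output] → 0 — matches
  G5 stuck-at-1: G1=1, G2=1, G3=1, G4=1, G5=1 [stuck-at-1] → 1 — eliminated
Only G5 inverted output reproduces the observed 0.

G5 inverted output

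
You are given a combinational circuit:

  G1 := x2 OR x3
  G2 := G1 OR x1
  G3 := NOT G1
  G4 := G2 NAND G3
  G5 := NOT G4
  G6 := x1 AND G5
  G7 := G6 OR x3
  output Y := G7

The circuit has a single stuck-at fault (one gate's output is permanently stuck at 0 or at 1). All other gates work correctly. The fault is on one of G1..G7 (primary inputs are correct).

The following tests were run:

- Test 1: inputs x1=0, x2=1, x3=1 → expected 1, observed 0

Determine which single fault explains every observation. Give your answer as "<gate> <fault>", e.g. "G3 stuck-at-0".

G7 stuck-at-0

Fault-free values for test 1 (x1=0, x2=1, x3=1): G1=1, G2=1, G3=0, G4=1, G5=0, G6=0, G7=1, giving Y=1. Observed 0.
Test 1: faults giving observed 0 are {G7 stuck-at-0}.
Only G7 stuck-at-0 is consistent with every test.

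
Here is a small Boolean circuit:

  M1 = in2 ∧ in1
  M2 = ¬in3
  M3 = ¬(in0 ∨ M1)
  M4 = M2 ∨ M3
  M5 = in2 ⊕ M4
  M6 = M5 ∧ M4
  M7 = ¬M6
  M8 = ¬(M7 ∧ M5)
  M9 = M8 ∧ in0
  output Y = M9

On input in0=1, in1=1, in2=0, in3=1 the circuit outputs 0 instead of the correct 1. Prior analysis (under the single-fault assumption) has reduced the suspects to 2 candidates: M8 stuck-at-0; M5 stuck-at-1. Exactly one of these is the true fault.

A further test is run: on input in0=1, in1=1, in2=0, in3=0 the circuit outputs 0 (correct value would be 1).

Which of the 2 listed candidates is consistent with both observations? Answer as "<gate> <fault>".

Evaluate each candidate on input in0=1, in1=1, in2=0, in3=0:
  M8 stuck-at-0: M1=0, M2=1, M3=0, M4=1, M5=1, M6=1, M7=0, M8=0 [stuck-at-0], M9=0 → 0 — matches
  M5 stuck-at-1: M1=0, M2=1, M3=0, M4=1, M5=1 [stuck-at-1], M6=1, M7=0, M8=1, M9=1 → 1 — eliminated
Only M8 stuck-at-0 reproduces the observed 0.

M8 stuck-at-0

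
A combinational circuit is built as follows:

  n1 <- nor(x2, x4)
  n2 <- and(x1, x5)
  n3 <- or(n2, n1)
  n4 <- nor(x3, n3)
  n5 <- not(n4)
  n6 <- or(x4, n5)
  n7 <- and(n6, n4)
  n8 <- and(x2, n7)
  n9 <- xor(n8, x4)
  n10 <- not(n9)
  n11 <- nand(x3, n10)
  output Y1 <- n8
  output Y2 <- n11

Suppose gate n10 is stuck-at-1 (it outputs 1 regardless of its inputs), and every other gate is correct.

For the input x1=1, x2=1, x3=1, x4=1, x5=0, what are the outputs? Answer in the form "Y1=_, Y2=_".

Y1=0, Y2=0

Propagate with n10 forced: n1=0, n2=0, n3=0, n4=0, n5=1, n6=1, n7=0, n8=0, n9=1, n10=1 [stuck-at-1], n11=0.
So the outputs are Y1=0, Y2=0. (Without the fault they would be Y1=0, Y2=1.)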